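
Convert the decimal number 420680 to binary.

Using repeated division by 2:
420680 ÷ 2 = 210340 remainder 0
210340 ÷ 2 = 105170 remainder 0
105170 ÷ 2 = 52585 remainder 0
52585 ÷ 2 = 26292 remainder 1
26292 ÷ 2 = 13146 remainder 0
13146 ÷ 2 = 6573 remainder 0
6573 ÷ 2 = 3286 remainder 1
3286 ÷ 2 = 1643 remainder 0
1643 ÷ 2 = 821 remainder 1
821 ÷ 2 = 410 remainder 1
410 ÷ 2 = 205 remainder 0
205 ÷ 2 = 102 remainder 1
102 ÷ 2 = 51 remainder 0
51 ÷ 2 = 25 remainder 1
25 ÷ 2 = 12 remainder 1
12 ÷ 2 = 6 remainder 0
6 ÷ 2 = 3 remainder 0
3 ÷ 2 = 1 remainder 1
1 ÷ 2 = 0 remainder 1
Reading remainders bottom to top: 1100110101101001000



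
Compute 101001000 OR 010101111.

OR: 1 when either bit is 1
  101001000
| 010101111
-----------
  111101111
Decimal: 328 | 175 = 495



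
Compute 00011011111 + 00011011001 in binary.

Add column by column from the right: bit + bit + carry-in; write the sum mod 2, carry 1 when the sum is 2 or 3.
carry:  00110111110
        00011011111
+       00011011001
-------------------
       000110111000
(the carry out of the leftmost column, 0, becomes the leading bit)
Decimal check:
  00011011111 = 128 + 64 + 16 + 8 + 4 + 2 + 1 = 223
  00011011001 = 128 + 64 + 16 + 8 + 1 = 217
  223 + 217 = 440, and 000110111000 = 256 + 128 + 32 + 16 + 8 = 440 ✓



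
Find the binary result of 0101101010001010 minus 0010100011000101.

Method 1 - Direct subtraction (column by column from the right: bit − bit − borrow-in; if negative, add 2 and borrow 1 from the next column):
borrow: 0100001110001010
        0101101010001010
-       0010100011000101
------------------------
        0011000111000101

Method 2 - Add two's complement:
Two's complement of 0010100011000101: invert → 1101011100111010, add 1 → 1101011100111011
  0101101010001010
+ 1101011100111011
------------------
 10011000111000101  (end carry out of the top bit = 1)
Discarding the end carry: 0011000111000101
Decimal check:
  0101101010001010 = 16384 + 4096 + 2048 + 512 + 128 + 8 + 2 = 23178
  0010100011000101 = 8192 + 2048 + 128 + 64 + 4 + 1 = 10437
  23178 - 10437 = 12741, and 0011000111000101 = 8192 + 4096 + 256 + 128 + 64 + 4 + 1 = 12741 ✓



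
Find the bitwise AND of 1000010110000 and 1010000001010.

AND: 1 only when both bits are 1
  1000010110000
& 1010000001010
---------------
  1000000000000
Decimal: 4272 & 5130 = 4096



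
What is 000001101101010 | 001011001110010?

OR: 1 when either bit is 1
  000001101101010
| 001011001110010
-----------------
  001011101111010
Decimal: 874 | 5746 = 6010



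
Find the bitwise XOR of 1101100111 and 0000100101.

XOR: 1 when bits differ
  1101100111
^ 0000100101
------------
  1101000010
Decimal: 871 ^ 37 = 834



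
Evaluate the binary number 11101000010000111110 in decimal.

Sum of powers of 2 for each 1-bit:
2^1 + 2^2 + 2^3 + 2^4 + 2^5 + 2^10 + 2^15 + 2^17 + 2^18 + 2^19
= 2 + 4 + 8 + 16 + 32 + 1024 + 32768 + 131072 + 262144 + 524288
= 951358



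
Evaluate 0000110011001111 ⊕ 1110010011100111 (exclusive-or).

XOR: 1 when bits differ
  0000110011001111
^ 1110010011100111
------------------
  1110100000101000
Decimal: 3279 ^ 58599 = 59432



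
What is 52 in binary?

Using repeated division by 2:
52 ÷ 2 = 26 remainder 0
26 ÷ 2 = 13 remainder 0
13 ÷ 2 = 6 remainder 1
6 ÷ 2 = 3 remainder 0
3 ÷ 2 = 1 remainder 1
1 ÷ 2 = 0 remainder 1
Reading remainders bottom to top: 110100



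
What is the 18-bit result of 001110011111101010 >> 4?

Original: 001110011111101010 (decimal 59370)
Shift right by 4 positions
Drop the 4 low bits; fill with zeros on the left
Result: 000000111001111110 (decimal 3710)
Equivalent: 59370 >> 4 = 59370 ÷ 2^4 = 3710



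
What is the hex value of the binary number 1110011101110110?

Group into 4-bit nibbles from right:
  1110 = E
  0111 = 7
  0111 = 7
  0110 = 6
Result: E776



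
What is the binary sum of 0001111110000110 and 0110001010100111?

Add column by column from the right: bit + bit + carry-in; write the sum mod 2, carry 1 when the sum is 2 or 3.
carry:  1111111100001100
        0001111110000110
+       0110001010100111
------------------------
       01000001000101101
(the carry out of the leftmost column, 0, becomes the leading bit)
Decimal check:
  0001111110000110 = 4096 + 2048 + 1024 + 512 + 256 + 128 + 4 + 2 = 8070
  0110001010100111 = 16384 + 8192 + 512 + 128 + 32 + 4 + 2 + 1 = 25255
  8070 + 25255 = 33325, and 01000001000101101 = 32768 + 512 + 32 + 8 + 4 + 1 = 33325 ✓



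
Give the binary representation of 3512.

Using repeated division by 2:
3512 ÷ 2 = 1756 remainder 0
1756 ÷ 2 = 878 remainder 0
878 ÷ 2 = 439 remainder 0
439 ÷ 2 = 219 remainder 1
219 ÷ 2 = 109 remainder 1
109 ÷ 2 = 54 remainder 1
54 ÷ 2 = 27 remainder 0
27 ÷ 2 = 13 remainder 1
13 ÷ 2 = 6 remainder 1
6 ÷ 2 = 3 remainder 0
3 ÷ 2 = 1 remainder 1
1 ÷ 2 = 0 remainder 1
Reading remainders bottom to top: 110110111000



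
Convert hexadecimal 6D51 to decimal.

Expand by place value (powers of 16):
Digit values: D = 13
6D51 = 6 × 16^3 + 13 × 16^2 + 5 × 16^1 + 1 × 16^0
= 6 × 4096 + 13 × 256 + 5 × 16 + 1 × 1
= 24576 + 3328 + 80 + 1
= 27985



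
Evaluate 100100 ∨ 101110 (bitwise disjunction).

OR: 1 when either bit is 1
  100100
| 101110
--------
  101110
Decimal: 36 | 46 = 46



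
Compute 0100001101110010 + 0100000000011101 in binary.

Add column by column from the right: bit + bit + carry-in; write the sum mod 2, carry 1 when the sum is 2 or 3.
carry:  1000000011100000
        0100001101110010
+       0100000000011101
------------------------
       01000001110001111
(the carry out of the leftmost column, 0, becomes the leading bit)
Decimal check:
  0100001101110010 = 16384 + 512 + 256 + 64 + 32 + 16 + 2 = 17266
  0100000000011101 = 16384 + 16 + 8 + 4 + 1 = 16413
  17266 + 16413 = 33679, and 01000001110001111 = 32768 + 512 + 256 + 128 + 8 + 4 + 2 + 1 = 33679 ✓



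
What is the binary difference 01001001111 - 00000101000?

Method 1 - Direct subtraction (column by column from the right: bit − bit − borrow-in; if negative, add 2 and borrow 1 from the next column):
borrow: 00001000000
        01001001111
-       00000101000
-------------------
        01000100111

Method 2 - Add two's complement:
Two's complement of 00000101000: invert → 11111010111, add 1 → 11111011000
  01001001111
+ 11111011000
-------------
 101000100111  (end carry out of the top bit = 1)
Discarding the end carry: 01000100111
Decimal check:
  01001001111 = 512 + 64 + 8 + 4 + 2 + 1 = 591
  00000101000 = 32 + 8 = 40
  591 - 40 = 551, and 01000100111 = 512 + 32 + 4 + 2 + 1 = 551 ✓



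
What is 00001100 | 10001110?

OR: 1 when either bit is 1
  00001100
| 10001110
----------
  10001110
Decimal: 12 | 142 = 142



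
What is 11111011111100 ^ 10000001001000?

XOR: 1 when bits differ
  11111011111100
^ 10000001001000
----------------
  01111010110100
Decimal: 16124 ^ 8264 = 7860



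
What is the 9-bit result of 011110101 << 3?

Original: 011110101 (decimal 245)
Shift left by 3 positions
Append 3 zeros on the right and drop the 3 high bits that overflow the 9-bit width
Result: 110101000 (decimal 424)
Equivalent: 245 << 3 = 245 × 2^3 = 1960, truncated to 9 bits = 424



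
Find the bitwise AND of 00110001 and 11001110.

AND: 1 only when both bits are 1
  00110001
& 11001110
----------
  00000000
Decimal: 49 & 206 = 0



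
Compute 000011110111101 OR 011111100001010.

OR: 1 when either bit is 1
  000011110111101
| 011111100001010
-----------------
  011111110111111
Decimal: 1981 | 16138 = 16319



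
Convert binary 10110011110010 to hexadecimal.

Group into 4-bit nibbles from right:
  0010 = 2
  1100 = C
  1111 = F
  0010 = 2
Result: 2CF2



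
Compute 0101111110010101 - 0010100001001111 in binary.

Method 1 - Direct subtraction (column by column from the right: bit − bit − borrow-in; if negative, add 2 and borrow 1 from the next column):
borrow: 0100000010011100
        0101111110010101
-       0010100001001111
------------------------
        0011011101000110

Method 2 - Add two's complement:
Two's complement of 0010100001001111: invert → 1101011110110000, add 1 → 1101011110110001
  0101111110010101
+ 1101011110110001
------------------
 10011011101000110  (end carry out of the top bit = 1)
Discarding the end carry: 0011011101000110
Decimal check:
  0101111110010101 = 16384 + 4096 + 2048 + 1024 + 512 + 256 + 128 + 16 + 4 + 1 = 24469
  0010100001001111 = 8192 + 2048 + 64 + 8 + 4 + 2 + 1 = 10319
  24469 - 10319 = 14150, and 0011011101000110 = 8192 + 4096 + 1024 + 512 + 256 + 64 + 4 + 2 = 14150 ✓



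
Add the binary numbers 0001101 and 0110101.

Add column by column from the right: bit + bit + carry-in; write the sum mod 2, carry 1 when the sum is 2 or 3.
carry:  1111010
        0001101
+       0110101
---------------
       01000010
(the carry out of the leftmost column, 0, becomes the leading bit)
Decimal check:
  0001101 = 8 + 4 + 1 = 13
  0110101 = 32 + 16 + 4 + 1 = 53
  13 + 53 = 66, and 01000010 = 64 + 2 = 66 ✓



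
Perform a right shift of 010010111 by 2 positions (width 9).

Original: 010010111 (decimal 151)
Shift right by 2 positions
Drop the 2 low bits; fill with zeros on the left
Result: 000100101 (decimal 37)
Equivalent: 151 >> 2 = 151 ÷ 2^2 = 37



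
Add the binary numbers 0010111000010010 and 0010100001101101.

Add column by column from the right: bit + bit + carry-in; write the sum mod 2, carry 1 when the sum is 2 or 3.
carry:  0101000000000000
        0010111000010010
+       0010100001101101
------------------------
       00101011001111111
(the carry out of the leftmost column, 0, becomes the leading bit)
Decimal check:
  0010111000010010 = 8192 + 2048 + 1024 + 512 + 16 + 2 = 11794
  0010100001101101 = 8192 + 2048 + 64 + 32 + 8 + 4 + 1 = 10349
  11794 + 10349 = 22143, and 00101011001111111 = 16384 + 4096 + 1024 + 512 + 64 + 32 + 16 + 8 + 4 + 2 + 1 = 22143 ✓



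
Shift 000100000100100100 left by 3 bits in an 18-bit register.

Original: 000100000100100100 (decimal 16676)
Shift left by 3 positions
Append 3 zeros on the right
Result: 100000100100100000 (decimal 133408)
Equivalent: 16676 << 3 = 16676 × 2^3 = 133408



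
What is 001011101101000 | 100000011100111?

OR: 1 when either bit is 1
  001011101101000
| 100000011100111
-----------------
  101011111101111
Decimal: 5992 | 16615 = 22511



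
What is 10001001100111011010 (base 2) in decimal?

Sum of powers of 2 for each 1-bit:
2^1 + 2^3 + 2^4 + 2^6 + 2^7 + 2^8 + 2^11 + 2^12 + 2^15 + 2^19
= 2 + 8 + 16 + 64 + 128 + 256 + 2048 + 4096 + 32768 + 524288
= 563674



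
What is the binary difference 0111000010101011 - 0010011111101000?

Method 1 - Direct subtraction (column by column from the right: bit − bit − borrow-in; if negative, add 2 and borrow 1 from the next column):
borrow: 0001111110000000
        0111000010101011
-       0010011111101000
------------------------
        0100100011000011

Method 2 - Add two's complement:
Two's complement of 0010011111101000: invert → 1101100000010111, add 1 → 1101100000011000
  0111000010101011
+ 1101100000011000
------------------
 10100100011000011  (end carry out of the top bit = 1)
Discarding the end carry: 0100100011000011
Decimal check:
  0111000010101011 = 16384 + 8192 + 4096 + 128 + 32 + 8 + 2 + 1 = 28843
  0010011111101000 = 8192 + 1024 + 512 + 256 + 128 + 64 + 32 + 8 = 10216
  28843 - 10216 = 18627, and 0100100011000011 = 16384 + 2048 + 128 + 64 + 2 + 1 = 18627 ✓



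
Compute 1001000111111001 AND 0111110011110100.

AND: 1 only when both bits are 1
  1001000111111001
& 0111110011110100
------------------
  0001000011110000
Decimal: 37369 & 31988 = 4336



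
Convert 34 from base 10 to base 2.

Using repeated division by 2:
34 ÷ 2 = 17 remainder 0
17 ÷ 2 = 8 remainder 1
8 ÷ 2 = 4 remainder 0
4 ÷ 2 = 2 remainder 0
2 ÷ 2 = 1 remainder 0
1 ÷ 2 = 0 remainder 1
Reading remainders bottom to top: 100010



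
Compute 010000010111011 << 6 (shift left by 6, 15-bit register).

Original: 010000010111011 (decimal 8379)
Shift left by 6 positions
Append 6 zeros on the right and drop the 6 high bits that overflow the 15-bit width
Result: 010111011000000 (decimal 11968)
Equivalent: 8379 << 6 = 8379 × 2^6 = 536256, truncated to 15 bits = 11968



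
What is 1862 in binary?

Using repeated division by 2:
1862 ÷ 2 = 931 remainder 0
931 ÷ 2 = 465 remainder 1
465 ÷ 2 = 232 remainder 1
232 ÷ 2 = 116 remainder 0
116 ÷ 2 = 58 remainder 0
58 ÷ 2 = 29 remainder 0
29 ÷ 2 = 14 remainder 1
14 ÷ 2 = 7 remainder 0
7 ÷ 2 = 3 remainder 1
3 ÷ 2 = 1 remainder 1
1 ÷ 2 = 0 remainder 1
Reading remainders bottom to top: 11101000110



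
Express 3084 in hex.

Using repeated division by 16 (digits 10–15 are A–F):
3084 ÷ 16 = 192 remainder 12 (C)
192 ÷ 16 = 12 remainder 0
12 ÷ 16 = 0 remainder 12 (C)
Reading remainders bottom to top: C0C



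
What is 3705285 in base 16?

Using repeated division by 16 (digits 10–15 are A–F):
3705285 ÷ 16 = 231580 remainder 5
231580 ÷ 16 = 14473 remainder 12 (C)
14473 ÷ 16 = 904 remainder 9
904 ÷ 16 = 56 remainder 8
56 ÷ 16 = 3 remainder 8
3 ÷ 16 = 0 remainder 3
Reading remainders bottom to top: 3889C5



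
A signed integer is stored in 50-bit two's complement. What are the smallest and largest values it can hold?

For 50-bit two's complement:
Minimum: -2^49 = -562949953421312
Maximum: 2^49 - 1 = 562949953421311



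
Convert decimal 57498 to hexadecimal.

Using repeated division by 16 (digits 10–15 are A–F):
57498 ÷ 16 = 3593 remainder 10 (A)
3593 ÷ 16 = 224 remainder 9
224 ÷ 16 = 14 remainder 0
14 ÷ 16 = 0 remainder 14 (E)
Reading remainders bottom to top: E09A



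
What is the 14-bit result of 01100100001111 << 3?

Original: 01100100001111 (decimal 6415)
Shift left by 3 positions
Append 3 zeros on the right and drop the 3 high bits that overflow the 14-bit width
Result: 00100001111000 (decimal 2168)
Equivalent: 6415 << 3 = 6415 × 2^3 = 51320, truncated to 14 bits = 2168



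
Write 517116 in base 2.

Using repeated division by 2:
517116 ÷ 2 = 258558 remainder 0
258558 ÷ 2 = 129279 remainder 0
129279 ÷ 2 = 64639 remainder 1
64639 ÷ 2 = 32319 remainder 1
32319 ÷ 2 = 16159 remainder 1
16159 ÷ 2 = 8079 remainder 1
8079 ÷ 2 = 4039 remainder 1
4039 ÷ 2 = 2019 remainder 1
2019 ÷ 2 = 1009 remainder 1
1009 ÷ 2 = 504 remainder 1
504 ÷ 2 = 252 remainder 0
252 ÷ 2 = 126 remainder 0
126 ÷ 2 = 63 remainder 0
63 ÷ 2 = 31 remainder 1
31 ÷ 2 = 15 remainder 1
15 ÷ 2 = 7 remainder 1
7 ÷ 2 = 3 remainder 1
3 ÷ 2 = 1 remainder 1
1 ÷ 2 = 0 remainder 1
Reading remainders bottom to top: 1111110001111111100



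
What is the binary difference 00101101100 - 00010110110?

Method 1 - Direct subtraction (column by column from the right: bit − bit − borrow-in; if negative, add 2 and borrow 1 from the next column):
borrow: 00101101100
        00101101100
-       00010110110
-------------------
        00010110110

Method 2 - Add two's complement:
Two's complement of 00010110110: invert → 11101001001, add 1 → 11101001010
  00101101100
+ 11101001010
-------------
 100010110110  (end carry out of the top bit = 1)
Discarding the end carry: 00010110110
Decimal check:
  00101101100 = 256 + 64 + 32 + 8 + 4 = 364
  00010110110 = 128 + 32 + 16 + 4 + 2 = 182
  364 - 182 = 182, and 00010110110 = 128 + 32 + 16 + 4 + 2 = 182 ✓



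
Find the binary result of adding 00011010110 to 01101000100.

Add column by column from the right: bit + bit + carry-in; write the sum mod 2, carry 1 when the sum is 2 or 3.
carry:  11110001000
        00011010110
+       01101000100
-------------------
       010000011010
(the carry out of the leftmost column, 0, becomes the leading bit)
Decimal check:
  00011010110 = 128 + 64 + 16 + 4 + 2 = 214
  01101000100 = 512 + 256 + 64 + 4 = 836
  214 + 836 = 1050, and 010000011010 = 1024 + 16 + 8 + 2 = 1050 ✓



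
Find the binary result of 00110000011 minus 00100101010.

Method 1 - Direct subtraction (column by column from the right: bit − bit − borrow-in; if negative, add 2 and borrow 1 from the next column):
borrow: 00011110000
        00110000011
-       00100101010
-------------------
        00001011001

Method 2 - Add two's complement:
Two's complement of 00100101010: invert → 11011010101, add 1 → 11011010110
  00110000011
+ 11011010110
-------------
 100001011001  (end carry out of the top bit = 1)
Discarding the end carry: 00001011001
Decimal check:
  00110000011 = 256 + 128 + 2 + 1 = 387
  00100101010 = 256 + 32 + 8 + 2 = 298
  387 - 298 = 89, and 00001011001 = 64 + 16 + 8 + 1 = 89 ✓



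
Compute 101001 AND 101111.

AND: 1 only when both bits are 1
  101001
& 101111
--------
  101001
Decimal: 41 & 47 = 41



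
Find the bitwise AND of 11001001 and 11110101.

AND: 1 only when both bits are 1
  11001001
& 11110101
----------
  11000001
Decimal: 201 & 245 = 193



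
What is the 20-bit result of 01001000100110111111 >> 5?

Original: 01001000100110111111 (decimal 297407)
Shift right by 5 positions
Drop the 5 low bits; fill with zeros on the left
Result: 00000010010001001101 (decimal 9293)
Equivalent: 297407 >> 5 = 297407 ÷ 2^5 = 9293



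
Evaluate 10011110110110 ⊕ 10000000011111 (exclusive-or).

XOR: 1 when bits differ
  10011110110110
^ 10000000011111
----------------
  00011110101001
Decimal: 10166 ^ 8223 = 1961



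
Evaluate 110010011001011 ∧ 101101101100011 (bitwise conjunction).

AND: 1 only when both bits are 1
  110010011001011
& 101101101100011
-----------------
  100000001000011
Decimal: 25803 & 23395 = 16451



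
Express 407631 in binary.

Using repeated division by 2:
407631 ÷ 2 = 203815 remainder 1
203815 ÷ 2 = 101907 remainder 1
101907 ÷ 2 = 50953 remainder 1
50953 ÷ 2 = 25476 remainder 1
25476 ÷ 2 = 12738 remainder 0
12738 ÷ 2 = 6369 remainder 0
6369 ÷ 2 = 3184 remainder 1
3184 ÷ 2 = 1592 remainder 0
1592 ÷ 2 = 796 remainder 0
796 ÷ 2 = 398 remainder 0
398 ÷ 2 = 199 remainder 0
199 ÷ 2 = 99 remainder 1
99 ÷ 2 = 49 remainder 1
49 ÷ 2 = 24 remainder 1
24 ÷ 2 = 12 remainder 0
12 ÷ 2 = 6 remainder 0
6 ÷ 2 = 3 remainder 0
3 ÷ 2 = 1 remainder 1
1 ÷ 2 = 0 remainder 1
Reading remainders bottom to top: 1100011100001001111



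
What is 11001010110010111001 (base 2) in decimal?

Sum of powers of 2 for each 1-bit:
2^0 + 2^3 + 2^4 + 2^5 + 2^7 + 2^10 + 2^11 + 2^13 + 2^15 + 2^18 + 2^19
= 1 + 8 + 16 + 32 + 128 + 1024 + 2048 + 8192 + 32768 + 262144 + 524288
= 830649



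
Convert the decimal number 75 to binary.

Using repeated division by 2:
75 ÷ 2 = 37 remainder 1
37 ÷ 2 = 18 remainder 1
18 ÷ 2 = 9 remainder 0
9 ÷ 2 = 4 remainder 1
4 ÷ 2 = 2 remainder 0
2 ÷ 2 = 1 remainder 0
1 ÷ 2 = 0 remainder 1
Reading remainders bottom to top: 1001011



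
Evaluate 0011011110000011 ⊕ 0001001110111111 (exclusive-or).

XOR: 1 when bits differ
  0011011110000011
^ 0001001110111111
------------------
  0010010000111100
Decimal: 14211 ^ 5055 = 9276



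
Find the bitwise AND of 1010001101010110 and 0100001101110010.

AND: 1 only when both bits are 1
  1010001101010110
& 0100001101110010
------------------
  0000001101010010
Decimal: 41814 & 17266 = 850



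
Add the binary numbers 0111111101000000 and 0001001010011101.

Add column by column from the right: bit + bit + carry-in; write the sum mod 2, carry 1 when the sum is 2 or 3.
carry:  1111110000000000
        0111111101000000
+       0001001010011101
------------------------
       01001000111011101
(the carry out of the leftmost column, 0, becomes the leading bit)
Decimal check:
  0111111101000000 = 16384 + 8192 + 4096 + 2048 + 1024 + 512 + 256 + 64 = 32576
  0001001010011101 = 4096 + 512 + 128 + 16 + 8 + 4 + 1 = 4765
  32576 + 4765 = 37341, and 01001000111011101 = 32768 + 4096 + 256 + 128 + 64 + 16 + 8 + 4 + 1 = 37341 ✓



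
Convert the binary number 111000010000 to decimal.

Sum of powers of 2 for each 1-bit:
2^4 + 2^9 + 2^10 + 2^11
= 16 + 512 + 1024 + 2048
= 3600



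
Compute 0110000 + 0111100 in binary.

Add column by column from the right: bit + bit + carry-in; write the sum mod 2, carry 1 when the sum is 2 or 3.
carry:  1100000
        0110000
+       0111100
---------------
       01101100
(the carry out of the leftmost column, 0, becomes the leading bit)
Decimal check:
  0110000 = 32 + 16 = 48
  0111100 = 32 + 16 + 8 + 4 = 60
  48 + 60 = 108, and 01101100 = 64 + 32 + 8 + 4 = 108 ✓



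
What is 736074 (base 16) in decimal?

Expand by place value (powers of 16):
736074 = 7 × 16^5 + 3 × 16^4 + 6 × 16^3 + 0 × 16^2 + 7 × 16^1 + 4 × 16^0
= 7 × 1048576 + 3 × 65536 + 6 × 4096 + 0 × 256 + 7 × 16 + 4 × 1
= 7340032 + 196608 + 24576 + 0 + 112 + 4
= 7561332



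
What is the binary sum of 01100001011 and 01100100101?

Add column by column from the right: bit + bit + carry-in; write the sum mod 2, carry 1 when the sum is 2 or 3.
carry:  11000011110
        01100001011
+       01100100101
-------------------
       011000110000
(the carry out of the leftmost column, 0, becomes the leading bit)
Decimal check:
  01100001011 = 512 + 256 + 8 + 2 + 1 = 779
  01100100101 = 512 + 256 + 32 + 4 + 1 = 805
  779 + 805 = 1584, and 011000110000 = 1024 + 512 + 32 + 16 = 1584 ✓



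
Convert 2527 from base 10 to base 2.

Using repeated division by 2:
2527 ÷ 2 = 1263 remainder 1
1263 ÷ 2 = 631 remainder 1
631 ÷ 2 = 315 remainder 1
315 ÷ 2 = 157 remainder 1
157 ÷ 2 = 78 remainder 1
78 ÷ 2 = 39 remainder 0
39 ÷ 2 = 19 remainder 1
19 ÷ 2 = 9 remainder 1
9 ÷ 2 = 4 remainder 1
4 ÷ 2 = 2 remainder 0
2 ÷ 2 = 1 remainder 0
1 ÷ 2 = 0 remainder 1
Reading remainders bottom to top: 100111011111



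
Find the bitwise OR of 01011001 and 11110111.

OR: 1 when either bit is 1
  01011001
| 11110111
----------
  11111111
Decimal: 89 | 247 = 255



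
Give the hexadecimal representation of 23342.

Using repeated division by 16 (digits 10–15 are A–F):
23342 ÷ 16 = 1458 remainder 14 (E)
1458 ÷ 16 = 91 remainder 2
91 ÷ 16 = 5 remainder 11 (B)
5 ÷ 16 = 0 remainder 5
Reading remainders bottom to top: 5B2E



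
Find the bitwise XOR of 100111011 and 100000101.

XOR: 1 when bits differ
  100111011
^ 100000101
-----------
  000111110
Decimal: 315 ^ 261 = 62



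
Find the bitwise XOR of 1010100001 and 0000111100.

XOR: 1 when bits differ
  1010100001
^ 0000111100
------------
  1010011101
Decimal: 673 ^ 60 = 669



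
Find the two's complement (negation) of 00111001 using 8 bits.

Original: 00111001
Step 1 - Invert all bits: 11000110
Step 2 - Add 1: 11000111
Verification: 00111001 + 11000111 = 100000000; discarding the end carry (carry out of the top bit) leaves the 8-bit value 00000000, as required for x + (-x)



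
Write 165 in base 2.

Using repeated division by 2:
165 ÷ 2 = 82 remainder 1
82 ÷ 2 = 41 remainder 0
41 ÷ 2 = 20 remainder 1
20 ÷ 2 = 10 remainder 0
10 ÷ 2 = 5 remainder 0
5 ÷ 2 = 2 remainder 1
2 ÷ 2 = 1 remainder 0
1 ÷ 2 = 0 remainder 1
Reading remainders bottom to top: 10100101



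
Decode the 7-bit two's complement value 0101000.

Binary: 0101000
Sign bit: 0 (non-negative)
Read directly as an unsigned value:
0101000 = 32 + 8 = 40
Value: 40



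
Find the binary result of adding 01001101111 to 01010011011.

Add column by column from the right: bit + bit + carry-in; write the sum mod 2, carry 1 when the sum is 2 or 3.
carry:  10111111110
        01001101111
+       01010011011
-------------------
       010100001010
(the carry out of the leftmost column, 0, becomes the leading bit)
Decimal check:
  01001101111 = 512 + 64 + 32 + 8 + 4 + 2 + 1 = 623
  01010011011 = 512 + 128 + 16 + 8 + 2 + 1 = 667
  623 + 667 = 1290, and 010100001010 = 1024 + 256 + 8 + 2 = 1290 ✓



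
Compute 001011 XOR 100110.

XOR: 1 when bits differ
  001011
^ 100110
--------
  101101
Decimal: 11 ^ 38 = 45



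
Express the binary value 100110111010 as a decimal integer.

Sum of powers of 2 for each 1-bit:
2^1 + 2^3 + 2^4 + 2^5 + 2^7 + 2^8 + 2^11
= 2 + 8 + 16 + 32 + 128 + 256 + 2048
= 2490



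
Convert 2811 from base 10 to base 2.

Using repeated division by 2:
2811 ÷ 2 = 1405 remainder 1
1405 ÷ 2 = 702 remainder 1
702 ÷ 2 = 351 remainder 0
351 ÷ 2 = 175 remainder 1
175 ÷ 2 = 87 remainder 1
87 ÷ 2 = 43 remainder 1
43 ÷ 2 = 21 remainder 1
21 ÷ 2 = 10 remainder 1
10 ÷ 2 = 5 remainder 0
5 ÷ 2 = 2 remainder 1
2 ÷ 2 = 1 remainder 0
1 ÷ 2 = 0 remainder 1
Reading remainders bottom to top: 101011111011



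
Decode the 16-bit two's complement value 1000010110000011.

Binary: 1000010110000011
Sign bit: 1 (negative)
Invert: 0111101001111100
Add 1:  0111101001111101
Magnitude: 0111101001111101 = 16384 + 8192 + 4096 + 2048 + 512 + 64 + 32 + 16 + 8 + 4 + 1 = 31357
Value: -31357



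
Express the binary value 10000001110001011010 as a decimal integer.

Sum of powers of 2 for each 1-bit:
2^1 + 2^3 + 2^4 + 2^6 + 2^10 + 2^11 + 2^12 + 2^19
= 2 + 8 + 16 + 64 + 1024 + 2048 + 4096 + 524288
= 531546



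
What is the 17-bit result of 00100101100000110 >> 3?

Original: 00100101100000110 (decimal 19206)
Shift right by 3 positions
Drop the 3 low bits; fill with zeros on the left
Result: 00000100101100000 (decimal 2400)
Equivalent: 19206 >> 3 = 19206 ÷ 2^3 = 2400



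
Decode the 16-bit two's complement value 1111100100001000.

Binary: 1111100100001000
Sign bit: 1 (negative)
Invert: 0000011011110111
Add 1:  0000011011111000
Magnitude: 0000011011111000 = 1024 + 512 + 128 + 64 + 32 + 16 + 8 = 1784
Value: -1784



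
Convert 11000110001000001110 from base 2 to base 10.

Sum of powers of 2 for each 1-bit:
2^1 + 2^2 + 2^3 + 2^9 + 2^13 + 2^14 + 2^18 + 2^19
= 2 + 4 + 8 + 512 + 8192 + 16384 + 262144 + 524288
= 811534



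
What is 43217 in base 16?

Using repeated division by 16 (digits 10–15 are A–F):
43217 ÷ 16 = 2701 remainder 1
2701 ÷ 16 = 168 remainder 13 (D)
168 ÷ 16 = 10 remainder 8
10 ÷ 16 = 0 remainder 10 (A)
Reading remainders bottom to top: A8D1



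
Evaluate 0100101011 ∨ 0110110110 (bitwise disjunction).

OR: 1 when either bit is 1
  0100101011
| 0110110110
------------
  0110111111
Decimal: 299 | 438 = 447



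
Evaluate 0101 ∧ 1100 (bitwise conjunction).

AND: 1 only when both bits are 1
  0101
& 1100
------
  0100
Decimal: 5 & 12 = 4



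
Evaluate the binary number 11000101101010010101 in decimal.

Sum of powers of 2 for each 1-bit:
2^0 + 2^2 + 2^4 + 2^7 + 2^9 + 2^11 + 2^12 + 2^14 + 2^18 + 2^19
= 1 + 4 + 16 + 128 + 512 + 2048 + 4096 + 16384 + 262144 + 524288
= 809621



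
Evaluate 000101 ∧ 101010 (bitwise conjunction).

AND: 1 only when both bits are 1
  000101
& 101010
--------
  000000
Decimal: 5 & 42 = 0



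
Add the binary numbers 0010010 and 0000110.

Add column by column from the right: bit + bit + carry-in; write the sum mod 2, carry 1 when the sum is 2 or 3.
carry:  0001100
        0010010
+       0000110
---------------
       00011000
(the carry out of the leftmost column, 0, becomes the leading bit)
Decimal check:
  0010010 = 16 + 2 = 18
  0000110 = 4 + 2 = 6
  18 + 6 = 24, and 00011000 = 16 + 8 = 24 ✓



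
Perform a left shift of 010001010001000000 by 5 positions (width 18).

Original: 010001010001000000 (decimal 70720)
Shift left by 5 positions
Append 5 zeros on the right and drop the 5 high bits that overflow the 18-bit width
Result: 101000100000000000 (decimal 165888)
Equivalent: 70720 << 5 = 70720 × 2^5 = 2263040, truncated to 18 bits = 165888



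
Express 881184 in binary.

Using repeated division by 2:
881184 ÷ 2 = 440592 remainder 0
440592 ÷ 2 = 220296 remainder 0
220296 ÷ 2 = 110148 remainder 0
110148 ÷ 2 = 55074 remainder 0
55074 ÷ 2 = 27537 remainder 0
27537 ÷ 2 = 13768 remainder 1
13768 ÷ 2 = 6884 remainder 0
6884 ÷ 2 = 3442 remainder 0
3442 ÷ 2 = 1721 remainder 0
1721 ÷ 2 = 860 remainder 1
860 ÷ 2 = 430 remainder 0
430 ÷ 2 = 215 remainder 0
215 ÷ 2 = 107 remainder 1
107 ÷ 2 = 53 remainder 1
53 ÷ 2 = 26 remainder 1
26 ÷ 2 = 13 remainder 0
13 ÷ 2 = 6 remainder 1
6 ÷ 2 = 3 remainder 0
3 ÷ 2 = 1 remainder 1
1 ÷ 2 = 0 remainder 1
Reading remainders bottom to top: 11010111001000100000



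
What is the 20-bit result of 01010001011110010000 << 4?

Original: 01010001011110010000 (decimal 333712)
Shift left by 4 positions
Append 4 zeros on the right and drop the 4 high bits that overflow the 20-bit width
Result: 00010111100100000000 (decimal 96512)
Equivalent: 333712 << 4 = 333712 × 2^4 = 5339392, truncated to 20 bits = 96512



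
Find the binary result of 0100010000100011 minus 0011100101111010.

Method 1 - Direct subtraction (column by column from the right: bit − bit − borrow-in; if negative, add 2 and borrow 1 from the next column):
borrow: 0111011111110000
        0100010000100011
-       0011100101111010
------------------------
        0000101010101001

Method 2 - Add two's complement:
Two's complement of 0011100101111010: invert → 1100011010000101, add 1 → 1100011010000110
  0100010000100011
+ 1100011010000110
------------------
 10000101010101001  (end carry out of the top bit = 1)
Discarding the end carry: 0000101010101001
Decimal check:
  0100010000100011 = 16384 + 1024 + 32 + 2 + 1 = 17443
  0011100101111010 = 8192 + 4096 + 2048 + 256 + 64 + 32 + 16 + 8 + 2 = 14714
  17443 - 14714 = 2729, and 0000101010101001 = 2048 + 512 + 128 + 32 + 8 + 1 = 2729 ✓



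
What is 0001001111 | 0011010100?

OR: 1 when either bit is 1
  0001001111
| 0011010100
------------
  0011011111
Decimal: 79 | 212 = 223



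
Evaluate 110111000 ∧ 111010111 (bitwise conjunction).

AND: 1 only when both bits are 1
  110111000
& 111010111
-----------
  110010000
Decimal: 440 & 471 = 400



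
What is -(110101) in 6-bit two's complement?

Original (sign bit 1, negative): 110101
Step 1 - Invert all bits: 001010
Step 2 - Add 1: 001011
Verification: 110101 + 001011 = 1000000; discarding the end carry (carry out of the top bit) leaves the 6-bit value 000000, as required for x + (-x)



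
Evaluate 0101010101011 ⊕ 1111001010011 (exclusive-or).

XOR: 1 when bits differ
  0101010101011
^ 1111001010011
---------------
  1010011111000
Decimal: 2731 ^ 7763 = 5368



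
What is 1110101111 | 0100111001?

OR: 1 when either bit is 1
  1110101111
| 0100111001
------------
  1110111111
Decimal: 943 | 313 = 959



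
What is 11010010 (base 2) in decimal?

Sum of powers of 2 for each 1-bit:
2^1 + 2^4 + 2^6 + 2^7
= 2 + 16 + 64 + 128
= 210



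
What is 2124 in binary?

Using repeated division by 2:
2124 ÷ 2 = 1062 remainder 0
1062 ÷ 2 = 531 remainder 0
531 ÷ 2 = 265 remainder 1
265 ÷ 2 = 132 remainder 1
132 ÷ 2 = 66 remainder 0
66 ÷ 2 = 33 remainder 0
33 ÷ 2 = 16 remainder 1
16 ÷ 2 = 8 remainder 0
8 ÷ 2 = 4 remainder 0
4 ÷ 2 = 2 remainder 0
2 ÷ 2 = 1 remainder 0
1 ÷ 2 = 0 remainder 1
Reading remainders bottom to top: 100001001100



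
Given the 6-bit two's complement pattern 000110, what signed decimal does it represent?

Binary: 000110
Sign bit: 0 (non-negative)
Read directly as an unsigned value:
000110 = 4 + 2 = 6
Value: 6



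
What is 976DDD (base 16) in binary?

Convert each hex digit to 4 bits:
  9 = 1001
  7 = 0111
  6 = 0110
  D = 1101
  D = 1101
  D = 1101
Concatenate: 100101110110110111011101



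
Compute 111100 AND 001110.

AND: 1 only when both bits are 1
  111100
& 001110
--------
  001100
Decimal: 60 & 14 = 12



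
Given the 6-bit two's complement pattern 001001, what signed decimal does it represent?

Binary: 001001
Sign bit: 0 (non-negative)
Read directly as an unsigned value:
001001 = 8 + 1 = 9
Value: 9



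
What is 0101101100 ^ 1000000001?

XOR: 1 when bits differ
  0101101100
^ 1000000001
------------
  1101101101
Decimal: 364 ^ 513 = 877



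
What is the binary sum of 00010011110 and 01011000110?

Add column by column from the right: bit + bit + carry-in; write the sum mod 2, carry 1 when the sum is 2 or 3.
carry:  00100111100
        00010011110
+       01011000110
-------------------
       001101100100
(the carry out of the leftmost column, 0, becomes the leading bit)
Decimal check:
  00010011110 = 128 + 16 + 8 + 4 + 2 = 158
  01011000110 = 512 + 128 + 64 + 4 + 2 = 710
  158 + 710 = 868, and 001101100100 = 512 + 256 + 64 + 32 + 4 = 868 ✓



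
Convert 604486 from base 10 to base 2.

Using repeated division by 2:
604486 ÷ 2 = 302243 remainder 0
302243 ÷ 2 = 151121 remainder 1
151121 ÷ 2 = 75560 remainder 1
75560 ÷ 2 = 37780 remainder 0
37780 ÷ 2 = 18890 remainder 0
18890 ÷ 2 = 9445 remainder 0
9445 ÷ 2 = 4722 remainder 1
4722 ÷ 2 = 2361 remainder 0
2361 ÷ 2 = 1180 remainder 1
1180 ÷ 2 = 590 remainder 0
590 ÷ 2 = 295 remainder 0
295 ÷ 2 = 147 remainder 1
147 ÷ 2 = 73 remainder 1
73 ÷ 2 = 36 remainder 1
36 ÷ 2 = 18 remainder 0
18 ÷ 2 = 9 remainder 0
9 ÷ 2 = 4 remainder 1
4 ÷ 2 = 2 remainder 0
2 ÷ 2 = 1 remainder 0
1 ÷ 2 = 0 remainder 1
Reading remainders bottom to top: 10010011100101000110



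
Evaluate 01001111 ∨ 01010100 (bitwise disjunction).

OR: 1 when either bit is 1
  01001111
| 01010100
----------
  01011111
Decimal: 79 | 84 = 95



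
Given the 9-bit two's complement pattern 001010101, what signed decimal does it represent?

Binary: 001010101
Sign bit: 0 (non-negative)
Read directly as an unsigned value:
001010101 = 64 + 16 + 4 + 1 = 85
Value: 85



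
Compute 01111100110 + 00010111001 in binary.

Add column by column from the right: bit + bit + carry-in; write the sum mod 2, carry 1 when the sum is 2 or 3.
carry:  11111000000
        01111100110
+       00010111001
-------------------
       010010011111
(the carry out of the leftmost column, 0, becomes the leading bit)
Decimal check:
  01111100110 = 512 + 256 + 128 + 64 + 32 + 4 + 2 = 998
  00010111001 = 128 + 32 + 16 + 8 + 1 = 185
  998 + 185 = 1183, and 010010011111 = 1024 + 128 + 16 + 8 + 4 + 2 + 1 = 1183 ✓



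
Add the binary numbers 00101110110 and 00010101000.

Add column by column from the right: bit + bit + carry-in; write the sum mod 2, carry 1 when the sum is 2 or 3.
carry:  01111000000
        00101110110
+       00010101000
-------------------
       001000011110
(the carry out of the leftmost column, 0, becomes the leading bit)
Decimal check:
  00101110110 = 256 + 64 + 32 + 16 + 4 + 2 = 374
  00010101000 = 128 + 32 + 8 = 168
  374 + 168 = 542, and 001000011110 = 512 + 16 + 8 + 4 + 2 = 542 ✓



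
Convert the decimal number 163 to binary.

Using repeated division by 2:
163 ÷ 2 = 81 remainder 1
81 ÷ 2 = 40 remainder 1
40 ÷ 2 = 20 remainder 0
20 ÷ 2 = 10 remainder 0
10 ÷ 2 = 5 remainder 0
5 ÷ 2 = 2 remainder 1
2 ÷ 2 = 1 remainder 0
1 ÷ 2 = 0 remainder 1
Reading remainders bottom to top: 10100011



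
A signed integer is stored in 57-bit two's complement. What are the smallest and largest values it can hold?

For 57-bit two's complement:
Minimum: -2^56 = -72057594037927936
Maximum: 2^56 - 1 = 72057594037927935



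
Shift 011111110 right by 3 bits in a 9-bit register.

Original: 011111110 (decimal 254)
Shift right by 3 positions
Drop the 3 low bits; fill with zeros on the left
Result: 000011111 (decimal 31)
Equivalent: 254 >> 3 = 254 ÷ 2^3 = 31



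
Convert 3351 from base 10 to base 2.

Using repeated division by 2:
3351 ÷ 2 = 1675 remainder 1
1675 ÷ 2 = 837 remainder 1
837 ÷ 2 = 418 remainder 1
418 ÷ 2 = 209 remainder 0
209 ÷ 2 = 104 remainder 1
104 ÷ 2 = 52 remainder 0
52 ÷ 2 = 26 remainder 0
26 ÷ 2 = 13 remainder 0
13 ÷ 2 = 6 remainder 1
6 ÷ 2 = 3 remainder 0
3 ÷ 2 = 1 remainder 1
1 ÷ 2 = 0 remainder 1
Reading remainders bottom to top: 110100010111



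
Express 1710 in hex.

Using repeated division by 16 (digits 10–15 are A–F):
1710 ÷ 16 = 106 remainder 14 (E)
106 ÷ 16 = 6 remainder 10 (A)
6 ÷ 16 = 0 remainder 6
Reading remainders bottom to top: 6AE



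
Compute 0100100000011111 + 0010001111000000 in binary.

Add column by column from the right: bit + bit + carry-in; write the sum mod 2, carry 1 when the sum is 2 or 3.
carry:  0000000000000000
        0100100000011111
+       0010001111000000
------------------------
       00110101111011111
(the carry out of the leftmost column, 0, becomes the leading bit)
Decimal check:
  0100100000011111 = 16384 + 2048 + 16 + 8 + 4 + 2 + 1 = 18463
  0010001111000000 = 8192 + 512 + 256 + 128 + 64 = 9152
  18463 + 9152 = 27615, and 00110101111011111 = 16384 + 8192 + 2048 + 512 + 256 + 128 + 64 + 16 + 8 + 4 + 2 + 1 = 27615 ✓



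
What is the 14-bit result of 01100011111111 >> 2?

Original: 01100011111111 (decimal 6399)
Shift right by 2 positions
Drop the 2 low bits; fill with zeros on the left
Result: 00011000111111 (decimal 1599)
Equivalent: 6399 >> 2 = 6399 ÷ 2^2 = 1599



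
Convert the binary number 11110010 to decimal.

Sum of powers of 2 for each 1-bit:
2^1 + 2^4 + 2^5 + 2^6 + 2^7
= 2 + 16 + 32 + 64 + 128
= 242



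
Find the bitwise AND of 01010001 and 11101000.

AND: 1 only when both bits are 1
  01010001
& 11101000
----------
  01000000
Decimal: 81 & 232 = 64



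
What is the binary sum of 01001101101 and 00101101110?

Add column by column from the right: bit + bit + carry-in; write the sum mod 2, carry 1 when the sum is 2 or 3.
carry:  00011011000
        01001101101
+       00101101110
-------------------
       001111011011
(the carry out of the leftmost column, 0, becomes the leading bit)
Decimal check:
  01001101101 = 512 + 64 + 32 + 8 + 4 + 1 = 621
  00101101110 = 256 + 64 + 32 + 8 + 4 + 2 = 366
  621 + 366 = 987, and 001111011011 = 512 + 256 + 128 + 64 + 16 + 8 + 2 + 1 = 987 ✓



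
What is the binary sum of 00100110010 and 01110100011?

Add column by column from the right: bit + bit + carry-in; write the sum mod 2, carry 1 when the sum is 2 or 3.
carry:  11001000100
        00100110010
+       01110100011
-------------------
       010011010101
(the carry out of the leftmost column, 0, becomes the leading bit)
Decimal check:
  00100110010 = 256 + 32 + 16 + 2 = 306
  01110100011 = 512 + 256 + 128 + 32 + 2 + 1 = 931
  306 + 931 = 1237, and 010011010101 = 1024 + 128 + 64 + 16 + 4 + 1 = 1237 ✓



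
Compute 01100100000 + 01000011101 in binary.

Add column by column from the right: bit + bit + carry-in; write the sum mod 2, carry 1 when the sum is 2 or 3.
carry:  10000000000
        01100100000
+       01000011101
-------------------
       010100111101
(the carry out of the leftmost column, 0, becomes the leading bit)
Decimal check:
  01100100000 = 512 + 256 + 32 = 800
  01000011101 = 512 + 16 + 8 + 4 + 1 = 541
  800 + 541 = 1341, and 010100111101 = 1024 + 256 + 32 + 16 + 8 + 4 + 1 = 1341 ✓



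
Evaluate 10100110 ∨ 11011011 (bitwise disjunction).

OR: 1 when either bit is 1
  10100110
| 11011011
----------
  11111111
Decimal: 166 | 219 = 255



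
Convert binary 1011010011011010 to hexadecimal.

Group into 4-bit nibbles from right:
  1011 = B
  0100 = 4
  1101 = D
  1010 = A
Result: B4DA



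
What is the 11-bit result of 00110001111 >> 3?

Original: 00110001111 (decimal 399)
Shift right by 3 positions
Drop the 3 low bits; fill with zeros on the left
Result: 00000110001 (decimal 49)
Equivalent: 399 >> 3 = 399 ÷ 2^3 = 49



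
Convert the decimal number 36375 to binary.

Using repeated division by 2:
36375 ÷ 2 = 18187 remainder 1
18187 ÷ 2 = 9093 remainder 1
9093 ÷ 2 = 4546 remainder 1
4546 ÷ 2 = 2273 remainder 0
2273 ÷ 2 = 1136 remainder 1
1136 ÷ 2 = 568 remainder 0
568 ÷ 2 = 284 remainder 0
284 ÷ 2 = 142 remainder 0
142 ÷ 2 = 71 remainder 0
71 ÷ 2 = 35 remainder 1
35 ÷ 2 = 17 remainder 1
17 ÷ 2 = 8 remainder 1
8 ÷ 2 = 4 remainder 0
4 ÷ 2 = 2 remainder 0
2 ÷ 2 = 1 remainder 0
1 ÷ 2 = 0 remainder 1
Reading remainders bottom to top: 1000111000010111



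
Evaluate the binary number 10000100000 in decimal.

Sum of powers of 2 for each 1-bit:
2^5 + 2^10
= 32 + 1024
= 1056



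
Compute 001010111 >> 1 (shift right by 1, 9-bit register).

Original: 001010111 (decimal 87)
Shift right by 1 position
Drop the 1 low bit; fill with zero on the left
Result: 000101011 (decimal 43)
Equivalent: 87 >> 1 = 87 ÷ 2^1 = 43

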